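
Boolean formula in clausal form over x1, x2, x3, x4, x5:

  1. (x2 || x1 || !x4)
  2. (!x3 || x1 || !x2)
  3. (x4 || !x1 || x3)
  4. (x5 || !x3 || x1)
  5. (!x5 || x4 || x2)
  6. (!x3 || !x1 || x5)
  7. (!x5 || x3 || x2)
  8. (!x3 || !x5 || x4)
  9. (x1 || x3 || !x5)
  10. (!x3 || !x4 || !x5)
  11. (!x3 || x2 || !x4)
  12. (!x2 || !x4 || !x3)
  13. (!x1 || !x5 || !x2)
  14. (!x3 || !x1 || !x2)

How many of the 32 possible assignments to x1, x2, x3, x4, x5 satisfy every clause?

5

The models are:
  x1=F x2=F x3=F x4=F x5=F
  x1=F x2=T x3=F x4=F x5=F
  x1=F x2=T x3=F x4=T x5=F
  x1=T x2=F x3=F x4=T x5=F
  x1=T x2=T x3=F x4=T x5=F
That's 5 in total.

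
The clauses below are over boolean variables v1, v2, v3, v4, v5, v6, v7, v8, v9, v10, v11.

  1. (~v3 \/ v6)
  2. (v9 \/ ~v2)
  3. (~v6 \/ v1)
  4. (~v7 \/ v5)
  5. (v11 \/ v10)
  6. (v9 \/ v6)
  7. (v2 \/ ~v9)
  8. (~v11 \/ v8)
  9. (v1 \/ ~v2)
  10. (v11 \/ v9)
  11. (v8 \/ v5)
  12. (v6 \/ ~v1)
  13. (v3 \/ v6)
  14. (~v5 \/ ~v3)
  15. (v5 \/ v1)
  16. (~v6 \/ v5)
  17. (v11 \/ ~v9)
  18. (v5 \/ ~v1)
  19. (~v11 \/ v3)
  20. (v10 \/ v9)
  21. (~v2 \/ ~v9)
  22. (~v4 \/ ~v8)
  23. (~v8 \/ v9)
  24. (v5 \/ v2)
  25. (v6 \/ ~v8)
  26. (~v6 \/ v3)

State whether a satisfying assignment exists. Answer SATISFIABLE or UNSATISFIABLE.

UNSATISFIABLE

v6 = True:
  propagation gives v1=True, v5=True, v3=False; an empty clause results — contradiction.
v6 = False:
  propagation gives v3=False; an empty clause results — contradiction.
Every branch closes, so no satisfying assignment exists.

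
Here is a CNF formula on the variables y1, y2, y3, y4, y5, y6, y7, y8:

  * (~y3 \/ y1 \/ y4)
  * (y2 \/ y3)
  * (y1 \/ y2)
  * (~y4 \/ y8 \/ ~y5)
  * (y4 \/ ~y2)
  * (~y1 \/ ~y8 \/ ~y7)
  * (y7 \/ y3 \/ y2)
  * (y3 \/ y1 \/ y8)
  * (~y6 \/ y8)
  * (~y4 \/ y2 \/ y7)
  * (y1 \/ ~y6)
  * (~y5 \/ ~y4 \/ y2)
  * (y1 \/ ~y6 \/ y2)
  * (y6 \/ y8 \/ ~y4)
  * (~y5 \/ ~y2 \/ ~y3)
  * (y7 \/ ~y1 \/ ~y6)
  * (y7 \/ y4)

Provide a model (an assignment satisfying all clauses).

Pure literal: y5 appears only negated; assign y5 = False.
Set y1 = True and propagate.
Try y2 = True.
  then y4 is forced to True.
For the remaining variables, y3 = True, y6 = False, y7 = False, y8 = True works.

y1=T  y2=T  y3=T  y4=T  y5=F  y6=F  y7=F  y8=T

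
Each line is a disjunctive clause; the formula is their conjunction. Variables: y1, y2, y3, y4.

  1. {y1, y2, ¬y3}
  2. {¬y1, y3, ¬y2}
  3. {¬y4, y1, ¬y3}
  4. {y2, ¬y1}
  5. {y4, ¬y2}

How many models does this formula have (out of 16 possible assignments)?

4

Satisfying assignments:
  y1=0 y2=0 y3=0 y4=0
  y1=0 y2=0 y3=0 y4=1
  y1=0 y2=1 y3=0 y4=1
  y1=1 y2=1 y3=1 y4=1
Count: 4.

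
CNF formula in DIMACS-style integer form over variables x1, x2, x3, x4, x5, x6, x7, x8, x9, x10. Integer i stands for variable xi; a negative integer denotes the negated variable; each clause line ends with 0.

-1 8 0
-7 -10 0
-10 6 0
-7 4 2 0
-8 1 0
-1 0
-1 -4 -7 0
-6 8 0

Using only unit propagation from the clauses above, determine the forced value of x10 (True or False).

(~x1) is a unit clause: x1 = False.
In (~x8 \/ x1), x1 is now false; ~x8 must hold, so x8 = False.
(x8 \/ ~x6): since x8 = False, the clause reduces to (~x6). x6 = False.
(x6 \/ ~x10): since x6 = False, the clause reduces to (~x10). x10 = False.

False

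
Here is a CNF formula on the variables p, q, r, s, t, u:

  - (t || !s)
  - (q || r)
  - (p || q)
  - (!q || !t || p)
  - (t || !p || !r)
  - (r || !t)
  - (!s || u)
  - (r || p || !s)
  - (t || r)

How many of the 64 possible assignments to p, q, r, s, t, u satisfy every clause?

8

Case analysis on r and t:
  r=1, t=1: q free; 3 ways for (p,s,u) × 2^1 = 6.
  r=1, t=0: remaining (p,q,s,u) ∈ {(0,1,0,0); (0,1,0,1)} — 2.
  r=0, t=1: a clause becomes empty — 0.
  r=0, t=0: a clause becomes empty — 0.
Total: 6 + 2 + 0 + 0 = 8.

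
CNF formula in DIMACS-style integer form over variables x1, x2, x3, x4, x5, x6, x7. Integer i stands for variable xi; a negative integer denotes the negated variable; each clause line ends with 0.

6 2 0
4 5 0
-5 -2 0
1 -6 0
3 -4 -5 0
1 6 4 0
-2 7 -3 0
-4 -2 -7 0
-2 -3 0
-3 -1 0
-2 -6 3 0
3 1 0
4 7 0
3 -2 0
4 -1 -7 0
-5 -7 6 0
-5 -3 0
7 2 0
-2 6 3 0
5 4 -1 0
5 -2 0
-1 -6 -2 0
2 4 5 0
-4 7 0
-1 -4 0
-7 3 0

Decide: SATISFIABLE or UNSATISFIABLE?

UNSATISFIABLE

x2 = True:
  propagation gives x5=False; an empty clause results — contradiction.
x2 = False:
  propagation gives x6=True, x1=True, x3=False, x7=True; an empty clause results — contradiction.
Every branch closes, so no satisfying assignment exists.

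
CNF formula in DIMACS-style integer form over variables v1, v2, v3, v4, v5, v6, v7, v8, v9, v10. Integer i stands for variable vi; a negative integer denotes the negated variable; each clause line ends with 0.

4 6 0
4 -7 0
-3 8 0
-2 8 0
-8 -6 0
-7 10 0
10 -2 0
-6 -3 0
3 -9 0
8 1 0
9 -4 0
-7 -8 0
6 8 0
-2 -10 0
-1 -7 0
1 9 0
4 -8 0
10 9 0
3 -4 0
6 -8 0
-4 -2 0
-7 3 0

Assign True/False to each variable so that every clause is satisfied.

v1=1  v2=0  v3=0  v4=0  v5=0  v6=1  v7=0  v8=0  v9=0  v10=1

Pure literal: v2 appears only negated; assign v2 = False.
Pure literal: v7 appears only negated; assign v7 = False.
Branch on v1: take v1 = True.
Try v3 = False.
  then v9 is forced to False.
  then v4 is forced to False.
  then v6 is forced to True.
  then v8 is forced to False.
  then v10 is forced to True.
v5 is now unconstrained; take v5 = False.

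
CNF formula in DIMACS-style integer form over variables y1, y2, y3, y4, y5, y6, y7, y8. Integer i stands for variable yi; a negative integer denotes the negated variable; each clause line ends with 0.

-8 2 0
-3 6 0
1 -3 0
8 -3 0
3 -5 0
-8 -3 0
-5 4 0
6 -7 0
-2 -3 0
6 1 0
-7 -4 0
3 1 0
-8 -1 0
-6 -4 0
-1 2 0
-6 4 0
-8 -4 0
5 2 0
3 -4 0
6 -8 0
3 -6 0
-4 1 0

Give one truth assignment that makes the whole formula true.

y1=1, y2=1, y3=0, y4=0, y5=0, y6=0, y7=0, y8=0

Pure literal: y7 appears only negated; assign y7 = False.
Try y1 = True.
  then y8 is forced to False.
  then y3 is forced to False.
  then y5 is forced to False.
  then y2 is forced to True.
  then y4 is forced to False.
  then y6 is forced to False.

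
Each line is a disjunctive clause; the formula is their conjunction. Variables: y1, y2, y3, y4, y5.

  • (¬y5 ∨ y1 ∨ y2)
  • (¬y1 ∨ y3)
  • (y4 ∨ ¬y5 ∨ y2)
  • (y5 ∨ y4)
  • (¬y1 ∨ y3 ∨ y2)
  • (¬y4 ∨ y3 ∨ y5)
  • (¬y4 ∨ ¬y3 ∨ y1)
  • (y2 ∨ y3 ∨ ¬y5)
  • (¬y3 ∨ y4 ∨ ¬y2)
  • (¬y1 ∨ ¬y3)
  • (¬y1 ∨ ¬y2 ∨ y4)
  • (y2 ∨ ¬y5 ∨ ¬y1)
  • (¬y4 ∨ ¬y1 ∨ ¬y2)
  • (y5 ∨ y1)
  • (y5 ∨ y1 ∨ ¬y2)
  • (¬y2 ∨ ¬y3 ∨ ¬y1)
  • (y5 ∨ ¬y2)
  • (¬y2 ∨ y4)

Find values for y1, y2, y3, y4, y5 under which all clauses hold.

y1 = False, y2 = True, y3 = False, y4 = True, y5 = True

Check each clause:
  1. (¬y5 ∨ y2 ∨ y1) — y2 is true.
  2. (¬y1 ∨ y3) — ¬y1 is true.
  3. (¬y5 ∨ y2 ∨ y4) — y2 is true.
  4. (y4 ∨ y5) — y4 is true.
  5. (y3 ∨ y2 ∨ ¬y1) — y2 is true.
  6. (¬y4 ∨ y5 ∨ y3) — y5 is true.
  7. (y1 ∨ ¬y4 ∨ ¬y3) — ¬y3 is true.
  8. (y3 ∨ y2 ∨ ¬y5) — y2 is true.
  9. (¬y3 ∨ y4 ∨ ¬y2) — y4 is true.
  10. (¬y3 ∨ ¬y1) — ¬y3 is true.
  11. (¬y2 ∨ ¬y1 ∨ y4) — y4 is true.
  12. (¬y1 ∨ y2 ∨ ¬y5) — y2 is true.
  13. (¬y2 ∨ ¬y4 ∨ ¬y1) — ¬y1 is true.
  14. (y5 ∨ y1) — y5 is true.
  15. (y5 ∨ y1 ∨ ¬y2) — y5 is true.
  16. (¬y2 ∨ ¬y3 ∨ ¬y1) — ¬y3 is true.
  17. (¬y2 ∨ y5) — y5 is true.
  18. (y4 ∨ ¬y2) — y4 is true.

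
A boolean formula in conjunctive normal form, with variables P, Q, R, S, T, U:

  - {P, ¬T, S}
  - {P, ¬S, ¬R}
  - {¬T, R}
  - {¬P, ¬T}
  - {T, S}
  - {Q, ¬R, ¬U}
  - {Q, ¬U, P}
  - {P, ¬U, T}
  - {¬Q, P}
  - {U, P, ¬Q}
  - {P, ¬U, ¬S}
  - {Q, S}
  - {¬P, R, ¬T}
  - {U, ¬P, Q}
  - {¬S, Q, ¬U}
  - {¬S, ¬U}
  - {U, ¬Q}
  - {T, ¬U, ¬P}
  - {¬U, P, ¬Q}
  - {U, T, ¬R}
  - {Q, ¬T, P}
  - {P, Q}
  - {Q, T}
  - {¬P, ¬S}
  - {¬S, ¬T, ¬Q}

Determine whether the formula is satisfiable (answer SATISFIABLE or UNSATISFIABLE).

P = True:
  propagation gives T=False, S=True; an empty clause results — contradiction.
P = False:
  propagation gives Q=False; an empty clause results — contradiction.
Every branch closes, so no satisfying assignment exists.

UNSATISFIABLE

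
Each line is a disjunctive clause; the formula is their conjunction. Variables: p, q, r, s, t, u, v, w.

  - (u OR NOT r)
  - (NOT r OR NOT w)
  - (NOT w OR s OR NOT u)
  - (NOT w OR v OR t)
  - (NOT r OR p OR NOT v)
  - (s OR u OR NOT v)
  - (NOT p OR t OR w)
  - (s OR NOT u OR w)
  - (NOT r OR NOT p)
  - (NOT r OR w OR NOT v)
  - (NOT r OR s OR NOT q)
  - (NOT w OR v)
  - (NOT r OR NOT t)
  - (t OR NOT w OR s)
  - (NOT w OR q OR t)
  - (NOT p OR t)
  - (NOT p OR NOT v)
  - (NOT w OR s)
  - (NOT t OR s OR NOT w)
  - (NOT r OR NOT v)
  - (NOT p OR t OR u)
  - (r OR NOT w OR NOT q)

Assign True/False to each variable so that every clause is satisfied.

p = 0  q = 0  r = 0  s = 1  t = 1  u = 1  v = 1  w = 0

Pure literal: s appears only positively; assign s = True.
Set p = False and propagate.
Set q = False and propagate.
For the remaining variables, r = False, t = True, u = True, v = True, w = False works.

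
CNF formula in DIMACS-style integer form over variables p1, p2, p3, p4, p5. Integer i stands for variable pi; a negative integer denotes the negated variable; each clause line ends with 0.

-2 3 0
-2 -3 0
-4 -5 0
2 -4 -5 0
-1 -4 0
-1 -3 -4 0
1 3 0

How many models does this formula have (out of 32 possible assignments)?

Split on p3, then p4.
  p3=1, p4=1: remaining (p1,p2,p5) ∈ {(0,0,0)} — 1.
  p3=1, p4=0: remaining (p1,p2,p5) ∈ {(0,0,0); (0,0,1); (1,0,0); (1,0,1)} — 4.
  p3=0, p4=1: a clause becomes empty — 0.
  p3=0, p4=0: remaining (p1,p2,p5) ∈ {(1,0,0); (1,0,1)} — 2.
Total: 1 + 4 + 0 + 2 = 7.

7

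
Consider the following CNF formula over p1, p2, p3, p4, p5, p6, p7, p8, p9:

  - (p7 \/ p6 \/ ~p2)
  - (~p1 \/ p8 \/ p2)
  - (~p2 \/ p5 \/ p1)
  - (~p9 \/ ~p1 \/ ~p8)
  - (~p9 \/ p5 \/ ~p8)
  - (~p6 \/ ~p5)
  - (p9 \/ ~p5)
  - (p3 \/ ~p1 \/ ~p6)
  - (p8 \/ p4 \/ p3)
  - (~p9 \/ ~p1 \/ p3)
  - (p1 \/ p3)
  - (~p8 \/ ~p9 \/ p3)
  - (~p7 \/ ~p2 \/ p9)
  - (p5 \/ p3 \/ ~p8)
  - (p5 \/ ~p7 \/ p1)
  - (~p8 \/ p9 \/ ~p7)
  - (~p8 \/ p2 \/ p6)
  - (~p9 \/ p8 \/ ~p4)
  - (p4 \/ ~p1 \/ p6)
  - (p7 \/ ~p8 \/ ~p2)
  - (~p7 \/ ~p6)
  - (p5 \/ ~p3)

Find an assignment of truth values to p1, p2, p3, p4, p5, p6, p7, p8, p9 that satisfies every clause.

Try p1 = False.
  then p3 is forced to True.
  then p5 is forced to True.
  then p6 is forced to False.
  then p9 is forced to True.
The remaining clauses are satisfied by p2 = True, p4 = False, p7 = True, p8 = False.

p1=False, p2=True, p3=True, p4=False, p5=True, p6=False, p7=True, p8=False, p9=True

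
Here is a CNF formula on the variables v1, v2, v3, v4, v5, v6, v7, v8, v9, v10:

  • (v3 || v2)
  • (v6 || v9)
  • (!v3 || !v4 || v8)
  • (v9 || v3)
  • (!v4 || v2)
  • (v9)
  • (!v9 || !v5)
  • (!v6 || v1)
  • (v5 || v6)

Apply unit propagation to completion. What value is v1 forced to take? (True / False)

True

(v9) stands alone — v9 = True.
(!v5 || !v9) with v9 = True leaves only !v5, so v5 = False.
(v6 || v5): since v5 = False, the clause reduces to (v6). v6 = True.
(!v6 || v1) with v6 = True leaves only v1, so v1 = True.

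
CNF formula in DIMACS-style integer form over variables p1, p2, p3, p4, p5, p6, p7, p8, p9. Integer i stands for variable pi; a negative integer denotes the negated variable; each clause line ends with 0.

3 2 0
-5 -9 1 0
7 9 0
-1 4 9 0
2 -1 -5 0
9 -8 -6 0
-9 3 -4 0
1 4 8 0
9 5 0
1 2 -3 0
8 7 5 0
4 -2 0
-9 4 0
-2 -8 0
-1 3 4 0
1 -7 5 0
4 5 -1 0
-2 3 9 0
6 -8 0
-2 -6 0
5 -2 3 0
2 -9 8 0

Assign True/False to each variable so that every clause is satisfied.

p1=T, p2=F, p3=T, p4=T, p5=F, p6=T, p7=F, p8=T, p9=T

Check each clause:
  1. {p3, p2} — p3 is true.
  2. {p1, ¬p9, ¬p5} — p1 is true.
  3. {p9, p7} — p9 is true.
  4. {¬p1, p9, p4} — p9 is true.
  5. {p2, ¬p1, ¬p5} — ¬p5 is true.
  6. {¬p8, p9, ¬p6} — p9 is true.
  7. {¬p4, ¬p9, p3} — p3 is true.
  8. {p1, p8, p4} — p8 is true.
  9. {p5, p9} — p9 is true.
  10. {¬p3, p2, p1} — p1 is true.
  11. {p8, p7, p5} — p8 is true.
  12. {¬p2, p4} — p4 is true.
  13. {¬p9, p4} — p4 is true.
  14. {¬p2, ¬p8} — ¬p2 is true.
  15. {p3, ¬p1, p4} — p3 is true.
  16. {p1, ¬p7, p5} — p1 is true.
  17. {¬p1, p4, p5} — p4 is true.
  18. {p3, ¬p2, p9} — p9 is true.
  19. {¬p8, p6} — p6 is true.
  20. {¬p2, ¬p6} — ¬p2 is true.
  21. {p3, p5, ¬p2} — p3 is true.
  22. {p8, p2, ¬p9} — p8 is true.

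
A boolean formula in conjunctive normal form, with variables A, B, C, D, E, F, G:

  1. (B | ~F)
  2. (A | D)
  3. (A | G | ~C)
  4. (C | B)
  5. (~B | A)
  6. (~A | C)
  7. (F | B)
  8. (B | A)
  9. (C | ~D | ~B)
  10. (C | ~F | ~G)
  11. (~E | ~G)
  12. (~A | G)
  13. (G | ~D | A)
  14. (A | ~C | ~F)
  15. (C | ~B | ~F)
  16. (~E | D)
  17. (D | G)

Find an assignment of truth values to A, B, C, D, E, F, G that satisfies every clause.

A=T  B=T  C=T  D=T  E=F  F=T  G=T

Check each clause:
  1. (B | ~F) — B is true.
  2. (D | A) — A is true.
  3. (G | A | ~C) — A is true.
  4. (B | C) — B is true.
  5. (~B | A) — A is true.
  6. (C | ~A) — C is true.
  7. (F | B) — B is true.
  8. (B | A) — A is true.
  9. (C | ~D | ~B) — C is true.
  10. (~F | C | ~G) — C is true.
  11. (~E | ~G) — ~E is true.
  12. (~A | G) — G is true.
  13. (A | G | ~D) — A is true.
  14. (A | ~F | ~C) — A is true.
  15. (C | ~F | ~B) — C is true.
  16. (~E | D) — ~E is true.
  17. (G | D) — D is true.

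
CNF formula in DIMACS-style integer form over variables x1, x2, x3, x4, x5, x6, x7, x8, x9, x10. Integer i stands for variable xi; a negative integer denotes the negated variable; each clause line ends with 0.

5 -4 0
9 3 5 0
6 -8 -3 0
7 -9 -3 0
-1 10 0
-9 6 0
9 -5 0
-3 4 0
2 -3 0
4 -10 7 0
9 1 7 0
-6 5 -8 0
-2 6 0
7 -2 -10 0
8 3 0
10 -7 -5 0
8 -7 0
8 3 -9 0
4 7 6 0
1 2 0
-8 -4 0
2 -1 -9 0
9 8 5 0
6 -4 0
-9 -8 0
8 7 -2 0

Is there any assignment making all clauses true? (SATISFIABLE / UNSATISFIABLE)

x8 = True:
  propagation gives x4=False, x3=False, x9=False, x5=True; an empty clause results — contradiction.
x8 = False:
  propagation gives x3=True, x4=True, x5=True, x9=True; an empty clause results — contradiction.
Every branch closes, so no satisfying assignment exists.

UNSATISFIABLE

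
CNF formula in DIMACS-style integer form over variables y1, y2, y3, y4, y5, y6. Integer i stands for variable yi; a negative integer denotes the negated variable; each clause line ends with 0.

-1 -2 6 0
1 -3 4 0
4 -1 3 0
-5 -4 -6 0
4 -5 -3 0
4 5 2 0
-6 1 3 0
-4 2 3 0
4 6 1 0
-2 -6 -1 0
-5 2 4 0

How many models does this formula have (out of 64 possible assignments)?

11

Case analysis on y4 and y1:
  y4=T, y1=T: remaining (y2,y3,y5,y6) ∈ {(F,T,F,F); (F,T,F,T); (F,T,T,F)} — 3.
  y4=T, y1=F: 8 of the 16 assignments to (y2,y3,y5,y6) work.
  y4=F, y1=T: a clause becomes empty — 0.
  y4=F, y1=F: a clause becomes empty — 0.
Total: 3 + 8 + 0 + 0 = 11.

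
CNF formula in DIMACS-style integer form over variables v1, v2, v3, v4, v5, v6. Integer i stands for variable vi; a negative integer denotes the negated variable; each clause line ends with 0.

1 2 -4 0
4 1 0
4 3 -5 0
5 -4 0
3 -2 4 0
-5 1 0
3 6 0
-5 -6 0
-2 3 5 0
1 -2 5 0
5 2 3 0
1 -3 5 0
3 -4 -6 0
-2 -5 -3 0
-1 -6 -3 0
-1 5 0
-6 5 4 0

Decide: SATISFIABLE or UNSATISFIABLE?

SATISFIABLE

Branch on v1: take v1 = True.
  then v5 is forced to True.
  then v6 is forced to False.
  then v3 is forced to True.
  then v2 is forced to False.
v4 is now unconstrained; take v4 = False.
So v1=True  v2=False  v3=True  v4=False  v5=True  v6=False is a satisfying assignment.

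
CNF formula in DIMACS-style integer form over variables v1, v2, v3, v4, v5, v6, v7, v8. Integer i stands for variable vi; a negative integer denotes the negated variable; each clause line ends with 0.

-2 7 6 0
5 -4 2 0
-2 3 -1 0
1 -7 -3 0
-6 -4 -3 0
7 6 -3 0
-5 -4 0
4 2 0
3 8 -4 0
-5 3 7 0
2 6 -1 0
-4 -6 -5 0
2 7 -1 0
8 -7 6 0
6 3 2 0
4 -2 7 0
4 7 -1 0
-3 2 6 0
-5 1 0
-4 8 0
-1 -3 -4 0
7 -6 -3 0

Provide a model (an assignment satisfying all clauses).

v1=T  v2=T  v3=T  v4=F  v5=F  v6=F  v7=T  v8=T

Check each clause:
  1. (v6 \/ v7 \/ ~v2) — v7 is true.
  2. (v5 \/ ~v4 \/ v2) — v2 is true.
  3. (~v2 \/ v3 \/ ~v1) — v3 is true.
  4. (~v3 \/ v1 \/ ~v7) — v1 is true.
  5. (~v4 \/ ~v6 \/ ~v3) — ~v6 is true.
  6. (v6 \/ ~v3 \/ v7) — v7 is true.
  7. (~v5 \/ ~v4) — ~v5 is true.
  8. (v4 \/ v2) — v2 is true.
  9. (v3 \/ ~v4 \/ v8) — v8 is true.
  10. (~v5 \/ v7 \/ v3) — ~v5 is true.
  11. (v2 \/ ~v1 \/ v6) — v2 is true.
  12. (~v5 \/ ~v4 \/ ~v6) — ~v6 is true.
  13. (v2 \/ v7 \/ ~v1) — v2 is true.
  14. (v6 \/ v8 \/ ~v7) — v8 is true.
  15. (v3 \/ v6 \/ v2) — v2 is true.
  16. (~v2 \/ v4 \/ v7) — v7 is true.
  17. (~v1 \/ v7 \/ v4) — v7 is true.
  18. (~v3 \/ v2 \/ v6) — v2 is true.
  19. (~v5 \/ v1) — v1 is true.
  20. (~v4 \/ v8) — v8 is true.
  21. (~v3 \/ ~v4 \/ ~v1) — ~v4 is true.
  22. (v7 \/ ~v6 \/ ~v3) — ~v6 is true.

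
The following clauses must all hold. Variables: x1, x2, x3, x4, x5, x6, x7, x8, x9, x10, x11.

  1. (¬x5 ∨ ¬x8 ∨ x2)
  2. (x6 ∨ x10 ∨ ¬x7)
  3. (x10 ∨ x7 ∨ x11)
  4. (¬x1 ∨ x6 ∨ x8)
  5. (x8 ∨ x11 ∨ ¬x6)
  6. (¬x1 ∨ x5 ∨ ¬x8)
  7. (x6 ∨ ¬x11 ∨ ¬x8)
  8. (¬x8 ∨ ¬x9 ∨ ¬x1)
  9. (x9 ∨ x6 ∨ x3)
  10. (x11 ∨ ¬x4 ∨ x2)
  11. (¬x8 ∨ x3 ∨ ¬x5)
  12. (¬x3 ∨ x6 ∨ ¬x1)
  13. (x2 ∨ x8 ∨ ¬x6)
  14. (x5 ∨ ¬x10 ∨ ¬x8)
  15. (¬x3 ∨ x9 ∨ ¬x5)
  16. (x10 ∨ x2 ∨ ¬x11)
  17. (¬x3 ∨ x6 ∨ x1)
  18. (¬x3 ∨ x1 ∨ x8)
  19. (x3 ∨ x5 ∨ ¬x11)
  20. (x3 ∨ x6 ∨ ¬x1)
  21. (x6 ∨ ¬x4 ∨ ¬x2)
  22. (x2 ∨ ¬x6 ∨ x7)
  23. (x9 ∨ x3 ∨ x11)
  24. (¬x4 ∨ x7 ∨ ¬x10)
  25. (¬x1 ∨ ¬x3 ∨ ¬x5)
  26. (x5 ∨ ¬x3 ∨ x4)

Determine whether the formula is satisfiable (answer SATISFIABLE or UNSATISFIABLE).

SATISFIABLE

Branch on x1: take x1 = False.
The remaining clauses are satisfied by x2 = True, x3 = False, x4 = False, x5 = True, x6 = True, x7 = True, x8 = False, x9 = True, x10 = True, x11 = True.
So x1=F, x2=T, x3=F, x4=F, x5=T, x6=T, x7=T, x8=F, x9=T, x10=T, x11=T is a satisfying assignment.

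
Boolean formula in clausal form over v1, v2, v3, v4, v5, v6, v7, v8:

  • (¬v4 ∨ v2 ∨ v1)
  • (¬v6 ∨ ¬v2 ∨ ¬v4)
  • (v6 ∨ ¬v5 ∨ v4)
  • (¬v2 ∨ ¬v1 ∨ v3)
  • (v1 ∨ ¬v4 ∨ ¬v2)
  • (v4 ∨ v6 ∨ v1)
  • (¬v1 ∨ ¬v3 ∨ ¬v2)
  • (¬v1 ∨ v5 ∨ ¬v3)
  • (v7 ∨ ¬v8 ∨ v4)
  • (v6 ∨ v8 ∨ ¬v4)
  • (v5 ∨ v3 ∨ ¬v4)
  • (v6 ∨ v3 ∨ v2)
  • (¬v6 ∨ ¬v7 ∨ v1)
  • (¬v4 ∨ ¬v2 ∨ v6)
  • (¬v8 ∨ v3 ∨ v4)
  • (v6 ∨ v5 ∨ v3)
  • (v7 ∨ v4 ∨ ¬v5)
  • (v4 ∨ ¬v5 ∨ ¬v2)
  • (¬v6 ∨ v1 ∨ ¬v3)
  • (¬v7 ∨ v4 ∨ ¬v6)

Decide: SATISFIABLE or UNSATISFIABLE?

SATISFIABLE

Branch on v1: take v1 = True.
Set v2 = False and propagate.
Set v3 = True and propagate.
  then v5 is forced to True.
The remaining clauses are satisfied by v4 = True, v6 = True, v7 = True, v8 = True.
So v1 = True  v2 = False  v3 = True  v4 = True  v5 = True  v6 = True  v7 = True  v8 = True is a satisfying assignment.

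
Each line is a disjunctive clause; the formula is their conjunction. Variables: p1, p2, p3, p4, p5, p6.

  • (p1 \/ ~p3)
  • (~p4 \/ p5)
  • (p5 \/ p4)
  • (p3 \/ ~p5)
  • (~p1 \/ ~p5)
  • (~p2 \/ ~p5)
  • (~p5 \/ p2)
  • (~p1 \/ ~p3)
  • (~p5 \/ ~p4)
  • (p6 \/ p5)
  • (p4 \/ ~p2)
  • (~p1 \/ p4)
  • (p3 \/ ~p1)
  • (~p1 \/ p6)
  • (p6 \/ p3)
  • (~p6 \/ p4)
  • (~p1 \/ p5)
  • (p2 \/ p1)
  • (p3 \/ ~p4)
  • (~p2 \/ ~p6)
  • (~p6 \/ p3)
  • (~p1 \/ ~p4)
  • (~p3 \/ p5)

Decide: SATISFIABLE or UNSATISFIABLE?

p5 = True:
  propagation gives p3=True, p1=True; an empty clause results — contradiction.
p5 = False:
  propagation gives p4=False; an empty clause results — contradiction.
Every branch closes, so no satisfying assignment exists.

UNSATISFIABLE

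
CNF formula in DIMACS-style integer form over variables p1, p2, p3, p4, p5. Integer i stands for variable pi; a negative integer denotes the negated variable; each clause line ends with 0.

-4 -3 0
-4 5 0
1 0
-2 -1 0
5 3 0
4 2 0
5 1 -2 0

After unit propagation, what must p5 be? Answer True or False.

True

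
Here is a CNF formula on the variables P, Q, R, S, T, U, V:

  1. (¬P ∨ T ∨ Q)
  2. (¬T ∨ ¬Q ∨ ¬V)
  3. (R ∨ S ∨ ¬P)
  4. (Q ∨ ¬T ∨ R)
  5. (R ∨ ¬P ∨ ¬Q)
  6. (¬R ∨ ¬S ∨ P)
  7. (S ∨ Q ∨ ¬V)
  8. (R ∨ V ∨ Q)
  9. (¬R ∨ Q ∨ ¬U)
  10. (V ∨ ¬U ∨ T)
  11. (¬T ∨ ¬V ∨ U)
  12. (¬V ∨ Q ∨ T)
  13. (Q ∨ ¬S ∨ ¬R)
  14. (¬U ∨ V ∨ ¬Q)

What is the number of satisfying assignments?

Split on Q, then R.
  Q=1, R=1: 12 of the 32 assignments to (P,S,T,U,V) work.
  Q=1, R=0: S free; 4 ways for (P,T,U,V) × 2^1 = 8.
  Q=0, R=1: remaining (P,S,T,U,V) ∈ {(0,0,0,0,0); (0,0,1,0,0); (1,0,1,0,0)} — 3.
  Q=0, R=0: a clause becomes empty — 0.
Total: 12 + 8 + 3 + 0 = 23.

23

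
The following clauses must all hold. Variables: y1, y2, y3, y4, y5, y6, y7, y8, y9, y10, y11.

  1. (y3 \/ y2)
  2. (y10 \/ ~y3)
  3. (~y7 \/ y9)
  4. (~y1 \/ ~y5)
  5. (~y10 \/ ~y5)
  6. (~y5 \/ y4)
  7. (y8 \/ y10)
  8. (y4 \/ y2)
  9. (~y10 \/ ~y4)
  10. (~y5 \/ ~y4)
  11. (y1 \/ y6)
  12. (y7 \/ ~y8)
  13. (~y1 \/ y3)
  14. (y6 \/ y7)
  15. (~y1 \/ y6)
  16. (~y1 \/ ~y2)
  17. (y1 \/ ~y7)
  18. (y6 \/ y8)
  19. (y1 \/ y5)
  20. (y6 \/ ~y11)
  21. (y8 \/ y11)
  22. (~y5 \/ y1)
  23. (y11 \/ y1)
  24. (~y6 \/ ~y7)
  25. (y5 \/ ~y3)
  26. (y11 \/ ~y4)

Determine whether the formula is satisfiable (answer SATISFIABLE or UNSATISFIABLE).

y1 = True:
  propagation gives y5=False, y3=True; an empty clause results — contradiction.
y1 = False:
  propagation gives y6=True, y7=False, y8=False, y10=True; an empty clause results — contradiction.
Every branch closes, so no satisfying assignment exists.

UNSATISFIABLE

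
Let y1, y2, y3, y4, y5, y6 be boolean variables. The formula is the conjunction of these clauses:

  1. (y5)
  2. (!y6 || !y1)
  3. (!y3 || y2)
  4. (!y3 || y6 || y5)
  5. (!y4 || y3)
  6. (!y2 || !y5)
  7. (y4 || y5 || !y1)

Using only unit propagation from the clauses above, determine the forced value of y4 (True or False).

Unit clause (y5) sets y5 = True.
(!y5 || !y2): since y5 = True, the clause reduces to (!y2). y2 = False.
(y2 || !y3) with y2 = False leaves only !y3, so y3 = False.
In (y3 || !y4), y3 is now false; !y4 must hold, so y4 = False.

False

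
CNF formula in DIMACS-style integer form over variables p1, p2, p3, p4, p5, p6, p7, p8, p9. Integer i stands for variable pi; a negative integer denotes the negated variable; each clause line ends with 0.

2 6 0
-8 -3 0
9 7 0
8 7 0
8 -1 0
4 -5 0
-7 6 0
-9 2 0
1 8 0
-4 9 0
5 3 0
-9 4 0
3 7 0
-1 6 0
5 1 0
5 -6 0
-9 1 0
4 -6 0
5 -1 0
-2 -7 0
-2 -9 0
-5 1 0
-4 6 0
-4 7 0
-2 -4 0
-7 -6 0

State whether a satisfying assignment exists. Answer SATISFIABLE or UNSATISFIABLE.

p1 = True:
  propagation gives p8=True, p3=False, p5=True, p4=True; an empty clause results — contradiction.
p1 = False:
  propagation gives p8=True, p3=False, p5=True; an empty clause results — contradiction.
Every branch closes, so no satisfying assignment exists.

UNSATISFIABLE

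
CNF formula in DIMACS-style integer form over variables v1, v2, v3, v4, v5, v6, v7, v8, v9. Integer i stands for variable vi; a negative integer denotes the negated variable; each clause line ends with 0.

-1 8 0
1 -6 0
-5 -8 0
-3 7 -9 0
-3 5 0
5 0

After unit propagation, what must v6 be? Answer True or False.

False

Unit clause (v5) sets v5 = True.
(~v5 \/ ~v8): since v5 = True, the clause reduces to (~v8). v8 = False.
(v8 \/ ~v1): since v8 = False, the clause reduces to (~v1). v1 = False.
(~v6 \/ v1) with v1 = False leaves only ~v6, so v6 = False.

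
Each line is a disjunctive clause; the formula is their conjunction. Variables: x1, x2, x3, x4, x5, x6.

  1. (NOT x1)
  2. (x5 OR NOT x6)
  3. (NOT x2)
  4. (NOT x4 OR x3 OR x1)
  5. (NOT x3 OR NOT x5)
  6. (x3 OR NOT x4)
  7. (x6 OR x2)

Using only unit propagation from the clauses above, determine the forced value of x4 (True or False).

False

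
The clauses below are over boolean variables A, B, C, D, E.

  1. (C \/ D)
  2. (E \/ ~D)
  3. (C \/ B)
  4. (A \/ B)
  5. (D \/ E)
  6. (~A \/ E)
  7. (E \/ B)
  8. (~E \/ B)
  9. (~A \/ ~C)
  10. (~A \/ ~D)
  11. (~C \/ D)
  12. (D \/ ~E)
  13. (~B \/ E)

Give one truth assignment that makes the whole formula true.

A=0, B=1, C=0, D=1, E=1

Branch on A: take A = False.
  then B is forced to True.
  then E is forced to True.
  then D is forced to True.
C is now unconstrained; take C = False.
Every clause has at least one true literal under this assignment.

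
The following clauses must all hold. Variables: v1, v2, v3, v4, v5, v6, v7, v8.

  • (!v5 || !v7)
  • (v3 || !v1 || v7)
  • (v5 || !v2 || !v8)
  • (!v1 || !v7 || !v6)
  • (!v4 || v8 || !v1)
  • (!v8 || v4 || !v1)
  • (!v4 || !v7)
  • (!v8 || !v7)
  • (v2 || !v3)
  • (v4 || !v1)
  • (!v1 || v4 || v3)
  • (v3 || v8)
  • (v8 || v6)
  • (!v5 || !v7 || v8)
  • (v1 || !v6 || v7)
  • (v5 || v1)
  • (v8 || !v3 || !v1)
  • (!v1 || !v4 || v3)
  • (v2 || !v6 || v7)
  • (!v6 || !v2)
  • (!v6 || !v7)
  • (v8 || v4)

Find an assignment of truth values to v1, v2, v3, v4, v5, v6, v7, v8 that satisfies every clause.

v1=False, v2=True, v3=False, v4=False, v5=True, v6=False, v7=False, v8=True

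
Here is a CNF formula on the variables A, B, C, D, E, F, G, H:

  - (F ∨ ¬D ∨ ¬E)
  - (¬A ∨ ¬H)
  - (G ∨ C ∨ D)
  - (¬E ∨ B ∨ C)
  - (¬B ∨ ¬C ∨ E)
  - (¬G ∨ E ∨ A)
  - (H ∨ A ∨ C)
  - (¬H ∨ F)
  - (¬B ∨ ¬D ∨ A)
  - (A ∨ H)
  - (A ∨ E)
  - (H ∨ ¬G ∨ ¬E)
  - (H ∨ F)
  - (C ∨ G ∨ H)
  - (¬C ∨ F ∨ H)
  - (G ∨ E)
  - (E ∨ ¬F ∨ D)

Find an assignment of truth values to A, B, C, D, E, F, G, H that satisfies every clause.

A=False, B=False, C=True, D=False, E=True, F=True, G=False, H=True

Try A = False.
  then H is forced to True.
  then F is forced to True.
  then E is forced to True.
The remaining clauses are satisfied by B = False, C = True, D = False, G = False.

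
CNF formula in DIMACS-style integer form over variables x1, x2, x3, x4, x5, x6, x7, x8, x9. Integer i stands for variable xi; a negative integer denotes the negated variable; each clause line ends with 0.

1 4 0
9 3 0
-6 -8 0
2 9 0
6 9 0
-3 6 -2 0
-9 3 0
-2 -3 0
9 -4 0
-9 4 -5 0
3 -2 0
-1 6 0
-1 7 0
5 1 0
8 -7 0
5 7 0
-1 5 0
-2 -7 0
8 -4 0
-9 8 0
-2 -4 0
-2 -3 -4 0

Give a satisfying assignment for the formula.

x1 = 0, x2 = 0, x3 = 1, x4 = 1, x5 = 1, x6 = 0, x7 = 0, x8 = 1, x9 = 1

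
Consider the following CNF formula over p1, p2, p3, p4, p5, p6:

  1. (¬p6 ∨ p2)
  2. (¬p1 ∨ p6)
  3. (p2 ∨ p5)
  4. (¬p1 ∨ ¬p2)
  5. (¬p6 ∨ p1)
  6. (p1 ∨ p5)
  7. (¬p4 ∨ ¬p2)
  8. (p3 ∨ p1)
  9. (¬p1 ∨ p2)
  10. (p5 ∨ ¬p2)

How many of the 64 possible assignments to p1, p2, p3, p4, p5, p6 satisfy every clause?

3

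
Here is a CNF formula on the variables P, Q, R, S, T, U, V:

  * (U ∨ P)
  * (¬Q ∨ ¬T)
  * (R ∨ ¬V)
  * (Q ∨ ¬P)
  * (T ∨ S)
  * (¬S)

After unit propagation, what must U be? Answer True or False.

True

(¬S) is a unit clause: S = False.
From (S ∨ T) and S = False: T = True.
(¬T ∨ ¬Q) with T = True leaves only ¬Q, so Q = False.
(¬P ∨ Q) with Q = False leaves only ¬P, so P = False.
From (P ∨ U) and P = False: U = True.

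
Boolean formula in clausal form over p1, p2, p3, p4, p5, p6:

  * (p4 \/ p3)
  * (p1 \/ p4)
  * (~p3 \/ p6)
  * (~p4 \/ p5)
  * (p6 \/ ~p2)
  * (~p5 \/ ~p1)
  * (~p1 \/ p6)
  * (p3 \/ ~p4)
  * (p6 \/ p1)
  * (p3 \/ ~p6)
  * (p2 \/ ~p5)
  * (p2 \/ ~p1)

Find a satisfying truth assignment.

p1 = True, p2 = True, p3 = True, p4 = False, p5 = False, p6 = True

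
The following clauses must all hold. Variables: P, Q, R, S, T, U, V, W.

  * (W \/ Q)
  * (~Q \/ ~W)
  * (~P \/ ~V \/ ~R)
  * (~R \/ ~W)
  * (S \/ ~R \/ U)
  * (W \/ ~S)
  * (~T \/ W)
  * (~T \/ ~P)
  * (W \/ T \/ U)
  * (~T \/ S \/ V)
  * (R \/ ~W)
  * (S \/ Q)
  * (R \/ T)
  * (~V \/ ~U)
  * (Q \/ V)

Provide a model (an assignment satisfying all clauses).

P=F  Q=T  R=T  S=F  T=F  U=T  V=F  W=F

Check each clause:
  1. (W \/ Q) — Q is true.
  2. (~Q \/ ~W) — ~W is true.
  3. (~P \/ ~V \/ ~R) — ~V is true.
  4. (~R \/ ~W) — ~W is true.
  5. (~R \/ U \/ S) — U is true.
  6. (W \/ ~S) — ~S is true.
  7. (~T \/ W) — ~T is true.
  8. (~T \/ ~P) — ~T is true.
  9. (U \/ W \/ T) — U is true.
  10. (~T \/ V \/ S) — ~T is true.
  11. (~W \/ R) — ~W is true.
  12. (S \/ Q) — Q is true.
  13. (T \/ R) — R is true.
  14. (~U \/ ~V) — ~V is true.
  15. (Q \/ V) — Q is true.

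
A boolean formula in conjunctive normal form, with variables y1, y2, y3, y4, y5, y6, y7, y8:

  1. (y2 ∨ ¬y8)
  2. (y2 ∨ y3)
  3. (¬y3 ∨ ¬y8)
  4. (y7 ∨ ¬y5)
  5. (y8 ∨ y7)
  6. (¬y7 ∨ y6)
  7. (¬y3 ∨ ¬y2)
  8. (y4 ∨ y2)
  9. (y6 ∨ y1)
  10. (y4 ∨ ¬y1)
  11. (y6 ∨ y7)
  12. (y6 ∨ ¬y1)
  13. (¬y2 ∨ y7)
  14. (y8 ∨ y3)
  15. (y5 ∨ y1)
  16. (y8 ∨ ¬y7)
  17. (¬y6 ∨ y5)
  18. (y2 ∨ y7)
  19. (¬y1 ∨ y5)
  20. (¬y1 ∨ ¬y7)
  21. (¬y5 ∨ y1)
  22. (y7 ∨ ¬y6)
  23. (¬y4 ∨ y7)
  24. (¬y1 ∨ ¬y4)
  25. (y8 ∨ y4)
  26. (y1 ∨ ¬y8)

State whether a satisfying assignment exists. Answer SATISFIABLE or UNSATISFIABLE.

UNSATISFIABLE

y7 = True:
  propagation gives y6=True, y8=True, y2=True, y3=False; an empty clause results — contradiction.
y7 = False:
  propagation gives y5=False, y8=True, y2=True; an empty clause results — contradiction.
Every branch closes, so no satisfying assignment exists.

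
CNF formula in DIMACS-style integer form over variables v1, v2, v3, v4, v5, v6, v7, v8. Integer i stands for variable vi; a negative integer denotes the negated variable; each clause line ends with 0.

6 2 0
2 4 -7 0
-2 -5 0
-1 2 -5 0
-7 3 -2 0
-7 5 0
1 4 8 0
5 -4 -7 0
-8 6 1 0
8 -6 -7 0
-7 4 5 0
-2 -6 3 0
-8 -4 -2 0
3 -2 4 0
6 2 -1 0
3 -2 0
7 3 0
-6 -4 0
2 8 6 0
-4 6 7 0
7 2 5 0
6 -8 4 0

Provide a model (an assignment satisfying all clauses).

v3 occurs only positively in the remaining clauses — set v3 = True.
Set v1 = False and propagate.
Set v2 = True and propagate.
  then v5 is forced to False.
  then v7 is forced to False.
The remaining clauses are satisfied by v4 = False, v6 = True, v8 = True.
Every clause has at least one true literal under this assignment.

v1 = False, v2 = True, v3 = True, v4 = False, v5 = False, v6 = True, v7 = False, v8 = True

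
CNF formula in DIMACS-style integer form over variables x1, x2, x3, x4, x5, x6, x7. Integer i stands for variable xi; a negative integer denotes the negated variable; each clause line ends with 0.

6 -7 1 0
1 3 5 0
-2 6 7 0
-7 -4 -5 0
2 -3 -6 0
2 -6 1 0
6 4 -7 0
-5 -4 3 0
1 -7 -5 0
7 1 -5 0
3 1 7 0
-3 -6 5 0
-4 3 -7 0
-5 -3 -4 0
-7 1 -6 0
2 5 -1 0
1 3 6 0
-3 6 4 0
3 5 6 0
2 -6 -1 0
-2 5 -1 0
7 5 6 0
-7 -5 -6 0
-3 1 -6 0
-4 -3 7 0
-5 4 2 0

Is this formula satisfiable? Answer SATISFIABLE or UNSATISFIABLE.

SATISFIABLE

Try x1 = True.
The remaining clauses are satisfied by x2 = True, x3 = True, x4 = False, x5 = True, x6 = True, x7 = False.
Every clause has at least one true literal under this assignment.
So x1=True, x2=True, x3=True, x4=False, x5=True, x6=True, x7=False is a satisfying assignment.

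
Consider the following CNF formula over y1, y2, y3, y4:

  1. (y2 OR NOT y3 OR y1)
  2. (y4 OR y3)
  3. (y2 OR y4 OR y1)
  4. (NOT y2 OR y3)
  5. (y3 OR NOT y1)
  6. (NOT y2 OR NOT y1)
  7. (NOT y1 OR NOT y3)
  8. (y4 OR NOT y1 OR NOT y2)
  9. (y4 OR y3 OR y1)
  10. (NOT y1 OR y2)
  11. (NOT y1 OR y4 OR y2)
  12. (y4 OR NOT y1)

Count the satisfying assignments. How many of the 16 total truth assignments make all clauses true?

The models are:
  y1=0 y2=0 y3=0 y4=1
  y1=0 y2=1 y3=1 y4=0
  y1=0 y2=1 y3=1 y4=1
Count: 3.

3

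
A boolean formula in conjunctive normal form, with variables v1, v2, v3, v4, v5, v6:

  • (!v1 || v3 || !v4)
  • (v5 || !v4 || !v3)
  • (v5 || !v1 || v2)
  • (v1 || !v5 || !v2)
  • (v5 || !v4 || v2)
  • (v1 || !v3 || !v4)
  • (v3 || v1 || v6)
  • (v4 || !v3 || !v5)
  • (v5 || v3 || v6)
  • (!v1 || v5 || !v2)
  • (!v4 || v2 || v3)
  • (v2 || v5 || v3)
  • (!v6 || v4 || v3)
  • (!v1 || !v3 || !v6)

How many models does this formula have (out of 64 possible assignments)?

Case analysis on v3 and v5:
  v3=1, v5=1: remaining (v1,v2,v4,v6) ∈ {(1,0,1,0); (1,1,1,0)} — 2.
  v3=1, v5=0: remaining (v1,v2,v4,v6) ∈ {(0,0,0,0); (0,0,0,1); (0,1,0,0); (0,1,0,1)} — 4.
  v3=0, v5=1: remaining (v1,v2,v4,v6) ∈ {(1,0,0,0); (1,1,0,0)} — 2.
  v3=0, v5=0: remaining (v1,v2,v4,v6) ∈ {(0,1,1,1)} — 1.
Total: 2 + 4 + 2 + 1 = 9.

9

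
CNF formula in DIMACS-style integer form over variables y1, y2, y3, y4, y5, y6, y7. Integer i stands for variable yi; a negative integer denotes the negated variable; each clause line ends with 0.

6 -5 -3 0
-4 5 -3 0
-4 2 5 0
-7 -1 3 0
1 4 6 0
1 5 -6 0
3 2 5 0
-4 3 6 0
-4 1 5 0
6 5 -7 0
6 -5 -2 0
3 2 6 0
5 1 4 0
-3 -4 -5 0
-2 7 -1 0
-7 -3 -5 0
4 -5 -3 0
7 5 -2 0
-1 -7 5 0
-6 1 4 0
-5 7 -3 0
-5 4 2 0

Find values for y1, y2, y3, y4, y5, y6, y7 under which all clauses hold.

y1=0  y2=0  y3=0  y4=1  y5=1  y6=1  y7=1

Check each clause:
  1. (y6 OR NOT y5 OR NOT y3) — NOT y3 is true.
  2. (y5 OR NOT y3 OR NOT y4) — y5 is true.
  3. (y5 OR NOT y4 OR y2) — y5 is true.
  4. (NOT y7 OR y3 OR NOT y1) — NOT y1 is true.
  5. (y6 OR y4 OR y1) — y4 is true.
  6. (y5 OR NOT y6 OR y1) — y5 is true.
  7. (y2 OR y5 OR y3) — y5 is true.
  8. (y6 OR y3 OR NOT y4) — y6 is true.
  9. (y5 OR y1 OR NOT y4) — y5 is true.
  10. (NOT y7 OR y6 OR y5) — y5 is true.
  11. (y6 OR NOT y5 OR NOT y2) — y6 is true.
  12. (y3 OR y2 OR y6) — y6 is true.
  13. (y5 OR y4 OR y1) — y4 is true.
  14. (NOT y5 OR NOT y4 OR NOT y3) — NOT y3 is true.
  15. (y7 OR NOT y1 OR NOT y2) — y7 is true.
  16. (NOT y3 OR NOT y5 OR NOT y7) — NOT y3 is true.
  17. (y4 OR NOT y3 OR NOT y5) — y4 is true.
  18. (y5 OR NOT y2 OR y7) — y5 is true.
  19. (NOT y1 OR y5 OR NOT y7) — y5 is true.
  20. (y1 OR y4 OR NOT y6) — y4 is true.
  21. (NOT y5 OR y7 OR NOT y3) — NOT y3 is true.
  22. (y2 OR y4 OR NOT y5) — y4 is true.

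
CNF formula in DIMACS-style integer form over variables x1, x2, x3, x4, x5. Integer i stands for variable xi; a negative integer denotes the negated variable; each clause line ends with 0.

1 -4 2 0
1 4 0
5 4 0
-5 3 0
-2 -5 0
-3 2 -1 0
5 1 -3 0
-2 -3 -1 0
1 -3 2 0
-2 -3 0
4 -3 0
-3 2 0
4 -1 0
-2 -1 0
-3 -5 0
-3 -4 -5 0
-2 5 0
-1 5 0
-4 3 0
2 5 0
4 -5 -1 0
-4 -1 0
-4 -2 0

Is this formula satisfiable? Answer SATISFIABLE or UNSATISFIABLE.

UNSATISFIABLE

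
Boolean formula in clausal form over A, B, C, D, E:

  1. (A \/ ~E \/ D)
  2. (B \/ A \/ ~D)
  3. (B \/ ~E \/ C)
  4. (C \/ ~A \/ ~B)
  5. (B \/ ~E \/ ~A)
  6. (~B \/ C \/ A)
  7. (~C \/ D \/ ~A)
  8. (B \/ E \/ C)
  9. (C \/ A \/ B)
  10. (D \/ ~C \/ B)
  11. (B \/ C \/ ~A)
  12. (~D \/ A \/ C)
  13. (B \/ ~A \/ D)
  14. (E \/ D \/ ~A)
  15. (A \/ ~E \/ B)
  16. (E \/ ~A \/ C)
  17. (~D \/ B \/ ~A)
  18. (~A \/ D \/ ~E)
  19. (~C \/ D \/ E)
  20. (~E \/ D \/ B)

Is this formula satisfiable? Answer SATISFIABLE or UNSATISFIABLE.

SATISFIABLE

Set A = False and propagate.
Try B = True.
  then C is forced to True.
Branch on D: take D = True.
E is now unconstrained; take E = True.
So A=False, B=True, C=True, D=True, E=True is a satisfying assignment.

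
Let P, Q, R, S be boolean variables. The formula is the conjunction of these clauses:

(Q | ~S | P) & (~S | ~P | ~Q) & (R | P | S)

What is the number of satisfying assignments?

10

Split on P, then S.
  P=1, S=1: remaining (Q,R) ∈ {(0,0); (0,1)} — 2.
  P=1, S=0: remaining (Q,R) ∈ {(0,0); (0,1); (1,0); (1,1)} — 4.
  P=0, S=1: remaining (Q,R) ∈ {(1,0); (1,1)} — 2.
  P=0, S=0: remaining (Q,R) ∈ {(0,1); (1,1)} — 2.
Total: 2 + 4 + 2 + 2 = 10.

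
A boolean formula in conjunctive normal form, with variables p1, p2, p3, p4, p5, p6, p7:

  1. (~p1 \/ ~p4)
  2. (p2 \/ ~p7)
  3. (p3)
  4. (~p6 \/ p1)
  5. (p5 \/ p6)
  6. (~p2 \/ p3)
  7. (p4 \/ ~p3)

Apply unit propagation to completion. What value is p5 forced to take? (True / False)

(p3) is a unit clause: p3 = True.
In (p4 \/ ~p3), ~p3 is now false; p4 must hold, so p4 = True.
(~p1 \/ ~p4): since p4 = True, the clause reduces to (~p1). p1 = False.
From (~p6 \/ p1) and p1 = False: p6 = False.
In (p5 \/ p6), p6 is now false; p5 must hold, so p5 = True.

True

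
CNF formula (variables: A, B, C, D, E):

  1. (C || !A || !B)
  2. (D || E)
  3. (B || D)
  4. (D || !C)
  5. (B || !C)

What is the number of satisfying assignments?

Case analysis on B and C:
  B=1, C=1: remaining (A,D,E) ∈ {(0,1,0); (0,1,1); (1,1,0); (1,1,1)} — 4.
  B=1, C=0: remaining (A,D,E) ∈ {(0,0,1); (0,1,0); (0,1,1)} — 3.
  B=0, C=1: a clause becomes empty — 0.
  B=0, C=0: remaining (A,D,E) ∈ {(0,1,0); (0,1,1); (1,1,0); (1,1,1)} — 4.
Total: 4 + 3 + 0 + 4 = 11.

11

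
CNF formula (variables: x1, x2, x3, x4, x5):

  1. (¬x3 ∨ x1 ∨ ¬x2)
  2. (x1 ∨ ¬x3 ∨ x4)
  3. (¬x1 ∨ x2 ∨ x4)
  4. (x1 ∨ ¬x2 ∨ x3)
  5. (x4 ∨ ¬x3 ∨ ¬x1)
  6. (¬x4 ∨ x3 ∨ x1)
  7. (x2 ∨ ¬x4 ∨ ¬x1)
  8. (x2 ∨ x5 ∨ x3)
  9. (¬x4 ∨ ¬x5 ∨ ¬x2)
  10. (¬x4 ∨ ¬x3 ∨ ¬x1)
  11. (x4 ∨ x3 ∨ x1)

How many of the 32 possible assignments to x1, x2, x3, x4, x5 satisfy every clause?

The models are:
  x1=F x2=F x3=T x4=T x5=F
  x1=F x2=F x3=T x4=T x5=T
  x1=T x2=T x3=F x4=F x5=F
  x1=T x2=T x3=F x4=F x5=T
  x1=T x2=T x3=F x4=T x5=F
Count: 5.

5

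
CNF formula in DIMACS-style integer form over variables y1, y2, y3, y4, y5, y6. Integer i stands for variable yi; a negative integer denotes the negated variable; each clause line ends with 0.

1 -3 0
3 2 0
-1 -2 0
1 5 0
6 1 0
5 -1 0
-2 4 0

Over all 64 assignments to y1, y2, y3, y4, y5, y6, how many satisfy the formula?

The models are:
  y1=F y2=T y3=F y4=T y5=T y6=T
  y1=T y2=F y3=T y4=F y5=T y6=F
  y1=T y2=F y3=T y4=F y5=T y6=T
  y1=T y2=F y3=T y4=T y5=T y6=F
  y1=T y2=F y3=T y4=T y5=T y6=T
That's 5 in total.

5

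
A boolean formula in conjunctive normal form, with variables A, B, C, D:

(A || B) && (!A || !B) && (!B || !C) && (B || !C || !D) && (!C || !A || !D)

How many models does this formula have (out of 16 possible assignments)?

The models are:
  A=0 B=1 C=0 D=0
  A=0 B=1 C=0 D=1
  A=1 B=0 C=0 D=0
  A=1 B=0 C=0 D=1
  A=1 B=0 C=1 D=0
Count: 5.

5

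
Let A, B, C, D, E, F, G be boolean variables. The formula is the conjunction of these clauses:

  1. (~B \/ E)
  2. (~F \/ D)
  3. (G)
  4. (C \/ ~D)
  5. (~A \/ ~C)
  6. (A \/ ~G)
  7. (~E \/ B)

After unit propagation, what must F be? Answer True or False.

(G) stands alone — G = True.
In (~G \/ A), ~G is now false; A must hold, so A = True.
In (~A \/ ~C), ~A is now false; ~C must hold, so C = False.
(C \/ ~D) with C = False leaves only ~D, so D = False.
(D \/ ~F) with D = False leaves only ~F, so F = False.

False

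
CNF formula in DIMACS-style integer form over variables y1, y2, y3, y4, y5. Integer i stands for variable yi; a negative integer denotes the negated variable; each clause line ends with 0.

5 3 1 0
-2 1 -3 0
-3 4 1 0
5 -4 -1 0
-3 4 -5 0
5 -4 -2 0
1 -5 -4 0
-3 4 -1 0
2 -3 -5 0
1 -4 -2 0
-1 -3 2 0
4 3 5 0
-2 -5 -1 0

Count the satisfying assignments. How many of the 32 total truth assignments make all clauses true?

5

Satisfying assignments:
  y1=0 y2=0 y3=0 y4=0 y5=1
  y1=0 y2=0 y3=1 y4=1 y5=0
  y1=0 y2=1 y3=0 y4=0 y5=1
  y1=1 y2=0 y3=0 y4=0 y5=1
  y1=1 y2=0 y3=0 y4=1 y5=1
Count: 5.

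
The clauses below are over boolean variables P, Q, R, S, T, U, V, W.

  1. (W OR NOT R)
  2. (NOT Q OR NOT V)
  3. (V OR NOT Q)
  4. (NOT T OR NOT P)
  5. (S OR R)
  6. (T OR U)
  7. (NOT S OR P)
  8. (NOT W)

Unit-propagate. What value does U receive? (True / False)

Unit clause (NOT W) sets W = False.
(W OR NOT R): since W = False, the clause reduces to (NOT R). R = False.
(R OR S) with R = False leaves only S, so S = True.
In (NOT S OR P), NOT S is now false; P must hold, so P = True.
From (NOT T OR NOT P) and P = True: T = False.
(T OR U): since T = False, the clause reduces to (U). U = True.

True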